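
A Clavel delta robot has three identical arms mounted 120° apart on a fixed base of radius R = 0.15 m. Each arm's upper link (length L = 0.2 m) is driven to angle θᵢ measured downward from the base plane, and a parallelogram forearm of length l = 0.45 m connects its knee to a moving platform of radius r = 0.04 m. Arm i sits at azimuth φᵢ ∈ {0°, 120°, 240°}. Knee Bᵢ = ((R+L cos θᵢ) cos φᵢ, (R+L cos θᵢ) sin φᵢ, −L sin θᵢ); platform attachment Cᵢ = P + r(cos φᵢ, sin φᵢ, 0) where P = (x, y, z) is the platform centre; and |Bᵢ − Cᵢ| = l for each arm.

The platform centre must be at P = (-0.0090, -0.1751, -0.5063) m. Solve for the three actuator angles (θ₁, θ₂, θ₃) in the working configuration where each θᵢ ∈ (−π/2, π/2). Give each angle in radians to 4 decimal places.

rotate P by −φ1: (-0.0090, -0.1751, -0.5063)
  A cos θ + B sin θ = C:  0.1190·cos θ + -0.5063·sin θ = -0.3467
  √(A²+B²)=0.5201;  θ1 = -1.3399+2.3003 ≈ 0.9604
rotate P by −φ2: (-0.1471, 0.0953, -0.5063)
  e−x'=0.2571;  (l²−L²−(e−x')²−y'²−z²)/2L = -0.4226
  γ=atan2(-0.5063,0.2571)=-1.1009;  ψ=arccos(-0.7443)=2.4102;  θ2=γ+ψ≈1.3094
φ3=240.0° → target in arm frame (0.1561, 0.0798)
  A cos θ + B sin θ = C:  -0.0461·cos θ + -0.5063·sin θ = -0.2558
  θ3 = atan2(B,A) + arccos(C/0.5084) = 0.4364

θ₁ = 0.9604, θ₂ = 1.3094, θ₃ = 0.4364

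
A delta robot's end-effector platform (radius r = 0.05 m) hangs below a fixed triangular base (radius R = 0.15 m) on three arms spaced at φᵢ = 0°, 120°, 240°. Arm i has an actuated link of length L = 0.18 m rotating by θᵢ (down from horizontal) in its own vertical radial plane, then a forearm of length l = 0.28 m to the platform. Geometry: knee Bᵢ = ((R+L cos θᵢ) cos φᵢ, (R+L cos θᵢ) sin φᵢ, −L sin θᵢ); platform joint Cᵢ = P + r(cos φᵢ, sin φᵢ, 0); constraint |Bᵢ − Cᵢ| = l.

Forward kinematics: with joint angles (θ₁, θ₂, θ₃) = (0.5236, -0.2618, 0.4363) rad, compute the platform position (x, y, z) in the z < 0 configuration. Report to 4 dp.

φ1=0.0°: virtual centre (0.2559, 0.0000, -0.0900), radius l
O2 = (0.2739·cos120.0°, 0.2739·sin120.0°, 0.0466) = (-0.1369, 0.2372, 0.0466)
arm 3 at φ=240.0°: e+L cos θ3 = 0.2631;  O3 = (-0.1316, -0.2279, -0.0761)
eliminate P² terms by subtracting sphere 1 from 2 and 3
linear system: -0.7856x+0.4744y = 0.0036−0.2732z; -0.7749x+-0.4558y = 0.0015−0.0279z
det = 0.7256;  x = -0.0032+0.1898z,  y = 0.0023+-0.2615z
sphere 1 gives Az²+Bz+C=0 with A=1.1044, B=0.0805, C=-0.0032;  B²−4AC=0.0205;  roots -0.1012, 0.0283;  negative root z = -0.1012
x = -0.0224, y = 0.0287

(-0.0224, 0.0287, -0.1012)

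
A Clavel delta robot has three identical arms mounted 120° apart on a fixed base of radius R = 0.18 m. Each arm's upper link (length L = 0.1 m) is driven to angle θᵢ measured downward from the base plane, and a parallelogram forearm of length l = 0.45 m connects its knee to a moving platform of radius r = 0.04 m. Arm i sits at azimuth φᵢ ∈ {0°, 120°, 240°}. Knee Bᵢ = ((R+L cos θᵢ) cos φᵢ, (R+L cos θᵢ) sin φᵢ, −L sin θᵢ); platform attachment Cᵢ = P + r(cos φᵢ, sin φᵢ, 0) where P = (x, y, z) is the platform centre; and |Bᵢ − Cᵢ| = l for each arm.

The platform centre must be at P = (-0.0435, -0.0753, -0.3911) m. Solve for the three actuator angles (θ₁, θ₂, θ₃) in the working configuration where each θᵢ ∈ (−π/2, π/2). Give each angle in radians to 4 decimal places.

rotate P by −φ1: (-0.0435, -0.0753, -0.3911)
  A cos θ + B sin θ = C:  0.1835·cos θ + -0.3911·sin θ = 0.0010
  γ=atan2(-0.3911,0.1835)=-1.1321;  ψ=arccos(0.0023)=1.5685;  θ1=γ+ψ≈0.4364
rotate P by −φ2: (-0.0435, 0.0753, -0.3911)
  A cos θ + B sin θ = C:  0.1835·cos θ + -0.3911·sin θ = 0.0010
  γ=atan2(-0.3911,0.1835)=-1.1322;  ψ=arccos(0.0024)=1.5684;  θ2=γ+ψ≈0.4362
arm 3 (φ=240.0°): x'=0.0870, y'=0.0000
  A=0.0530, B=-0.3911, C=(l²−L²−A²−y'²−z²)/(2L)=0.1836
  √(A²+B²)=0.3947;  θ3 = -1.4360+1.0868 ≈ -0.3492

θ₁ = 0.4364, θ₂ = 0.4362, θ₃ = -0.3492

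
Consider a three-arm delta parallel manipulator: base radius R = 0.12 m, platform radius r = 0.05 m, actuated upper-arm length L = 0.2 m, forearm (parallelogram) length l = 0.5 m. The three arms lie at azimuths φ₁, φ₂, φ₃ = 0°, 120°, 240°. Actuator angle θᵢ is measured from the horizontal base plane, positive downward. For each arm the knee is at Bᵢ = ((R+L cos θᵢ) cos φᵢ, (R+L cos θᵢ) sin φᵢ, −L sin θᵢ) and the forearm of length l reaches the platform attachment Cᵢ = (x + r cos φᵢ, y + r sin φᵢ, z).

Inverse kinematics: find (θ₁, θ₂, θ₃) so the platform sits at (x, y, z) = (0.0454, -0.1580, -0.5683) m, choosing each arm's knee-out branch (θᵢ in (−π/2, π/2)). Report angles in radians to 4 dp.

θ₁ = 0.6979, θ₂ = 1.1345, θ₃ = 0.5234

rotate P by −φ1: (0.0454, -0.1580, -0.5683)
  e−x'=0.0246;  (l²−L²−(e−x')²−y'²−z²)/2L = -0.3463
  γ=atan2(-0.5683,0.0246)=-1.5275;  ψ=arccos(-0.6089)=2.2254;  θ1=γ+ψ≈0.6979
φ2=120.0° → target in arm frame (-0.1595, 0.0397)
  A=0.2295, B=-0.5683, C=(l²−L²−A²−y'²−z²)/(2L)=-0.4181
  √(A²+B²)=0.6129;  θ2 = -1.1869+2.3214 ≈ 1.1345
rotate P by −φ3: (0.1141, 0.1183, -0.5683)
  A=-0.0441, B=-0.5683, C=(l²−L²−A²−y'²−z²)/(2L)=-0.3223
  θ3 = atan2(B,A) + arccos(C/0.5700) = 0.5234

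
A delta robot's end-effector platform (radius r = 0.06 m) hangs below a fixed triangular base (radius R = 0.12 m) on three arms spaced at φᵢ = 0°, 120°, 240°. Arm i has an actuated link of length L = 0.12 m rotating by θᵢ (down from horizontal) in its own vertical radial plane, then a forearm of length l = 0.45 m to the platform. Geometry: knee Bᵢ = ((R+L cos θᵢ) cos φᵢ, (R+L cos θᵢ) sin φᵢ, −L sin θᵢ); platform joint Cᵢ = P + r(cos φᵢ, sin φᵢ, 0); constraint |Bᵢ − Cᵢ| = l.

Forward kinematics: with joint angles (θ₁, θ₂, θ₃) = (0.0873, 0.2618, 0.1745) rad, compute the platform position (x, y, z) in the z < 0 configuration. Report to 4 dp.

φ1=0.0°: virtual centre (0.1795, 0.0000, -0.0105), radius l
O2 = (0.1759·cos120.0°, 0.1759·sin120.0°, -0.0311) = (-0.0880, 0.1523, -0.0311)
O3 = (0.1782·cos240.0°, 0.1782·sin240.0°, -0.0208) = (-0.0891, -0.1543, -0.0208)
eliminate P² terms by subtracting sphere 1 from 2 and 3
plane₁₂: -0.5350x+0.3047y+-0.0412z = -0.0004
Cramer: x(z) = 0.0006-0.0579z;  y(z) = -0.0004+0.0336z
quadratic in z: (1.0045)z²+(0.0416)z+(-0.1704)=0, √Δ=0.8284 → z ∈ {-0.4331, 0.3916}; z = -0.4331 (taking z<0)
x = 0.0256, y = -0.0150

(0.0256, -0.0150, -0.4331)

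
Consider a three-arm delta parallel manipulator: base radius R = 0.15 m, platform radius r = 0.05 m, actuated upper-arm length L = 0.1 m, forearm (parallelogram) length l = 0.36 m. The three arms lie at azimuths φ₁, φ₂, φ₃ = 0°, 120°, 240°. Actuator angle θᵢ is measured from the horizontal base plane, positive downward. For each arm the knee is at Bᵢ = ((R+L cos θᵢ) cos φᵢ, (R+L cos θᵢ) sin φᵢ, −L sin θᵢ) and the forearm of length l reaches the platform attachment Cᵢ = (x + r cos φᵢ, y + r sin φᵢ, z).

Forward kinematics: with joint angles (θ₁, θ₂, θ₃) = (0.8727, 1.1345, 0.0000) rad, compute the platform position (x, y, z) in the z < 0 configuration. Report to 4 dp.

(-0.0343, -0.1233, -0.3504)

φ1=0.0°: virtual centre (0.1643, 0.0000, -0.0766), radius l
arm 2 at φ=120.0°: e+L cos θ2 = 0.1423;  O2 = (-0.0711, 0.1232, -0.0906)
arm 3 at φ=240.0°: e+L cos θ3 = 0.2000;  O3 = (-0.1000, -0.1732, 0.0000)
|O₂|²−|O₁|² = -0.0044;  |O₃|²−|O₁|² = 0.0071
linear system: -0.4708x+0.2464y = -0.0044−-0.0281z; -0.5286x+-0.3464y = 0.0071−0.1532z
Cramer: x(z) = -0.0008+0.0956z;  y(z) = -0.0194+0.2965z
into |P−O₁|² = l²: 1.0970z² + 0.1102z + -0.0961 = 0;  Δ = 0.4338;  z = -0.3504 or 0.2500 → z<0 root = -0.3504
x = -0.0343, y = -0.1233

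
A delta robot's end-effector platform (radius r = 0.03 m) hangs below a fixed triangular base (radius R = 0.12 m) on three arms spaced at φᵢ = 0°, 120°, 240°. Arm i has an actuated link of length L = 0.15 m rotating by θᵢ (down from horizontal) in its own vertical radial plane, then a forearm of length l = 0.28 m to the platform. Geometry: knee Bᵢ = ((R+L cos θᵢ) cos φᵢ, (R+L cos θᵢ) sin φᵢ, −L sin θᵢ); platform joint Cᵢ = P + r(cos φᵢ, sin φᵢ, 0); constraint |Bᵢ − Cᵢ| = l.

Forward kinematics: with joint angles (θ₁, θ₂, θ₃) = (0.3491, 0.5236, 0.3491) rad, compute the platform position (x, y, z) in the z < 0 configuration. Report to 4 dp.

(0.0093, -0.0161, -0.2216)

arm 1 at φ=0.0°: e+L cos θ1 = 0.2310;  centre 1 = (0.2310, 0.0000, -0.0513)
φ2=120.0°: virtual centre (-0.1100, 0.1904, -0.0750), radius l
centre 3 = (0.2310·cos240.0°, 0.2310·sin240.0°, -0.0513) = (-0.1155, -0.2000, -0.0513)
subtract pairs → two planes through P
[-0.6818 0.3809 -0.0474]·P = -0.0020;  [-0.6929 -0.4000 0.0000]·P = 0.0000
Cramer: x(z) = 0.0015-0.0353z;  y(z) = -0.0026+0.0612z
sphere 1 gives Az²+Bz+C=0 with A=1.0050, B=0.1185, C=-0.0231;  B²−4AC=0.1069;  roots -0.2216, 0.1037;  negative root z = -0.2216
x = 0.0093, y = -0.0161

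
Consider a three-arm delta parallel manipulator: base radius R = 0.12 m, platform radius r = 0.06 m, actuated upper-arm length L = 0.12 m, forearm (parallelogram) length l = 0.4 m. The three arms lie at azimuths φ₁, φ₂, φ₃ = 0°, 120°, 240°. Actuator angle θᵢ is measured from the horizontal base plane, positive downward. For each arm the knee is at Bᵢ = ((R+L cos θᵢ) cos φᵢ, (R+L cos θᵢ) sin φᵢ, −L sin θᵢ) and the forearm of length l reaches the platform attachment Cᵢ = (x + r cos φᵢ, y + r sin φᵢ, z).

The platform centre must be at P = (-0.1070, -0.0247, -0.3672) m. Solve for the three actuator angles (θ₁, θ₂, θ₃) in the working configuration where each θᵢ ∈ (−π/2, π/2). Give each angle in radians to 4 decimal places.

θ₁ = 0.6111, θ₂ = 0.0876, θ₃ = -0.0869

rotate P by −φ1: (-0.1070, -0.0247, -0.3672)
  A=0.1670, B=-0.3672, C=(l²−L²−A²−y'²−z²)/(2L)=-0.0739
  √(A²+B²)=0.4034;  θ1 = -1.1440+1.7550 ≈ 0.6111
rotate P by −φ2: (0.0321, 0.1050, -0.3672)
  A=0.0279, B=-0.3672, C=(l²−L²−A²−y'²−z²)/(2L)=-0.0043
  γ=atan2(-0.3672,0.0279)=-1.4950;  ψ=arccos(-0.0118)=1.5826;  θ2=γ+ψ≈0.0876
rotate P by −φ3: (0.0749, -0.0803, -0.3672)
  e−x'=-0.0149;  (l²−L²−(e−x')²−y'²−z²)/2L = 0.0170
  √(A²+B²)=0.3675;  θ3 = -1.6113+1.5244 ≈ -0.0869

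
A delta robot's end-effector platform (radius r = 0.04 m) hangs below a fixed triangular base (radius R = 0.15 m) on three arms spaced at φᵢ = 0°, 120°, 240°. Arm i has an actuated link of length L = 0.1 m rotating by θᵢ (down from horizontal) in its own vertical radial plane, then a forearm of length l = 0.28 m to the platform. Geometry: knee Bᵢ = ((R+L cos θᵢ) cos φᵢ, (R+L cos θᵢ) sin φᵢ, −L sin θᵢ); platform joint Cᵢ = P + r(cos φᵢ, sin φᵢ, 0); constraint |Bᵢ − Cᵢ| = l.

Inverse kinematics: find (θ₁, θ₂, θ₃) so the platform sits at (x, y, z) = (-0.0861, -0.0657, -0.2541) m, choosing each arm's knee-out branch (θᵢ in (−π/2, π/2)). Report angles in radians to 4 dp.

φ1=0.0° → target in arm frame (-0.0861, -0.0657)
  A cos θ + B sin θ = C:  0.1961·cos θ + -0.2541·sin θ = -0.1947
  √(A²+B²)=0.3210;  θ1 = -0.9135+2.2225 ≈ 1.3090
rotate P by −φ2: (-0.0138, 0.1074, -0.2541)
  e−x'=0.1238;  (l²−L²−(e−x')²−y'²−z²)/2L = -0.1152
  γ=atan2(-0.2541,0.1238)=-1.1173;  ψ=arccos(-0.4076)=1.9906;  θ2=γ+ψ≈0.8733
φ3=240.0° → target in arm frame (0.0999, -0.0417)
  A cos θ + B sin θ = C:  0.0101·cos θ + -0.2541·sin θ = 0.0100
  √(A²+B²)=0.2543;  θ3 = -1.5313+1.5316 ≈ 0.0004

θ₁ = 1.3090, θ₂ = 0.8733, θ₃ = 0.0004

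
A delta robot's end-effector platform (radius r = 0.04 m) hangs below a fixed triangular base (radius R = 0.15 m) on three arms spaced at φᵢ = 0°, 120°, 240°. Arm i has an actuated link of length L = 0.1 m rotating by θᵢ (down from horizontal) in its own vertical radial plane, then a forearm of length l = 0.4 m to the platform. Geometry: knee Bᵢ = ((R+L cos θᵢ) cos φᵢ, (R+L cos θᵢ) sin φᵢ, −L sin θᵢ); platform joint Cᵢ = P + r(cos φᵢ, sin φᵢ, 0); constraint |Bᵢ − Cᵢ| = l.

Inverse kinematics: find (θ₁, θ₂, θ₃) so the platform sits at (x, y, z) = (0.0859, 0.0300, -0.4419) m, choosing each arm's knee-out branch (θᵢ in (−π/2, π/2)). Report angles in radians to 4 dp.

φ1=0.0° → target in arm frame (0.0859, 0.0300)
  A cos θ + B sin θ = C:  0.0241·cos θ + -0.4419·sin θ = -0.2338
  γ=atan2(-0.4419,0.0241)=-1.5163;  ψ=arccos(-0.5283)=2.1273;  θ1=γ+ψ≈0.6110
φ2=120.0° → target in arm frame (-0.0170, -0.0894)
  A cos θ + B sin θ = C:  0.1270·cos θ + -0.4419·sin θ = -0.3469
  γ=atan2(-0.4419,0.1270)=-1.2910;  ψ=arccos(-0.7546)=2.4258;  θ2=γ+ψ≈1.1348
φ3=240.0° → target in arm frame (-0.0689, 0.0594)
  A=0.1789, B=-0.4419, C=(l²−L²−A²−y'²−z²)/(2L)=-0.4041
  √(A²+B²)=0.4768;  θ3 = -1.1861+2.5822 ≈ 1.3962

θ₁ = 0.6110, θ₂ = 1.1348, θ₃ = 1.3962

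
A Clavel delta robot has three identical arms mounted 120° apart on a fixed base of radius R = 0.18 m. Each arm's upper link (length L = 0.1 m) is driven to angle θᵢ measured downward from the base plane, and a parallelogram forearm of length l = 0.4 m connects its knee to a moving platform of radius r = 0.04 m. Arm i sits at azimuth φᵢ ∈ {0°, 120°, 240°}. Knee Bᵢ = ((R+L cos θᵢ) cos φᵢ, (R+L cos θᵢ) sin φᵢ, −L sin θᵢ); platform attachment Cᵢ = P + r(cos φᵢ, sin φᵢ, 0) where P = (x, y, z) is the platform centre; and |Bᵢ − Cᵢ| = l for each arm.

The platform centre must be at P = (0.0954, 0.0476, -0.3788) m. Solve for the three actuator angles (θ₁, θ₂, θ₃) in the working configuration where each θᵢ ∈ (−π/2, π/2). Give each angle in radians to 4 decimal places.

φ1=0.0° → target in arm frame (0.0954, 0.0476)
  e−x'=0.0446;  (l²−L²−(e−x')²−y'²−z²)/2L = 0.0113
  γ=atan2(-0.3788,0.0446)=-1.4536;  ψ=arccos(0.0296)=1.5412;  θ1=γ+ψ≈0.0876
rotate P by −φ2: (-0.0065, -0.1064, -0.3788)
  A=0.1465, B=-0.3788, C=(l²−L²−A²−y'²−z²)/(2L)=-0.1313
  θ2 = atan2(B,A) + arccos(C/0.4061) = 0.6983
φ3=240.0° → target in arm frame (-0.0889, 0.0588)
  A=0.2289, B=-0.3788, C=(l²−L²−A²−y'²−z²)/(2L)=-0.2468
  √(A²+B²)=0.4426;  θ3 = -1.0272+2.1622 ≈ 1.1350

θ₁ = 0.0876, θ₂ = 0.6983, θ₃ = 1.1350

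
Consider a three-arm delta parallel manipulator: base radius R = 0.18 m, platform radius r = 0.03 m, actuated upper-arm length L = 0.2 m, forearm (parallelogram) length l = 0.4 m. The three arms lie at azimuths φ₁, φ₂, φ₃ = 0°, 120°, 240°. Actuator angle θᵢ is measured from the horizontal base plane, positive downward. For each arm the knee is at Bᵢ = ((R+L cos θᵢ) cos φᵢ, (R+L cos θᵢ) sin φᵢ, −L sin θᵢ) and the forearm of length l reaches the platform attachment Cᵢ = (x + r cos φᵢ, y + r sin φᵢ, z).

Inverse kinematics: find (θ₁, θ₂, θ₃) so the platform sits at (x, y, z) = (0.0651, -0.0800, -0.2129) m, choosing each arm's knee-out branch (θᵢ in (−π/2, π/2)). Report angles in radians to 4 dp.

rotate P by −φ1: (0.0651, -0.0800, -0.2129)
  A=0.0849, B=-0.2129, C=(l²−L²−A²−y'²−z²)/(2L)=0.1527
  γ=atan2(-0.2129,0.0849)=-1.1913;  ψ=arccos(0.6661)=0.8419;  θ1=γ+ψ≈-0.3495
rotate P by −φ2: (-0.1018, -0.0164, -0.2129)
  A=0.2518, B=-0.2129, C=(l²−L²−A²−y'²−z²)/(2L)=0.0275
  √(A²+B²)=0.3298;  θ2 = -0.7018+1.4874 ≈ 0.7856
φ3=240.0° → target in arm frame (0.0367, 0.0964)
  A=0.1133, B=-0.2129, C=(l²−L²−A²−y'²−z²)/(2L)=0.1314
  √(A²+B²)=0.2412;  θ3 = -1.0819+0.9946 ≈ -0.0872

θ₁ = -0.3495, θ₂ = 0.7856, θ₃ = -0.0872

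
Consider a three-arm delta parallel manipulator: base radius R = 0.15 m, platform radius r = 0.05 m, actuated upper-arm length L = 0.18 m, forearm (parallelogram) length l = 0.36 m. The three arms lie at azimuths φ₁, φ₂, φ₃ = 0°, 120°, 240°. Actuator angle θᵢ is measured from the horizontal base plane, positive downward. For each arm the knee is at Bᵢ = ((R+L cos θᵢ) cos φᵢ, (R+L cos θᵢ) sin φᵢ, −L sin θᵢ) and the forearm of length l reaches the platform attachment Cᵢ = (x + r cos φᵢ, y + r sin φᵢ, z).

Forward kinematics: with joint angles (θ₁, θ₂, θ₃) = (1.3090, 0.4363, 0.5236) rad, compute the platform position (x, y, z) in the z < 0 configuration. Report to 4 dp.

(-0.1599, 0.0116, -0.3624)

S1 = (0.1466·cos0.0°, 0.1466·sin0.0°, -0.1739) = (0.1466, 0.0000, -0.1739)
φ2=120.0°: virtual centre (-0.1316, 0.2279, -0.0761), radius l
arm 3 at φ=240.0°: ρ3 = 0.2559;  S3 = (-0.1279, -0.2216, -0.0900)
subtract pairs → two planes through P
[-0.5563 0.4558 0.1956]·P = 0.0233;  [-0.5491 -0.4432 0.1677]·P = 0.0219
Cramer: x(z) = -0.0408+0.3284z;  y(z) = 0.0013-0.0284z
sphere 1 gives Az²+Bz+C=0 with A=1.1086, B=0.2246, C=-0.0642;  B²−4AC=0.3353;  roots -0.3624, 0.1599;  negative root z = -0.3624
x = -0.1599, y = 0.0116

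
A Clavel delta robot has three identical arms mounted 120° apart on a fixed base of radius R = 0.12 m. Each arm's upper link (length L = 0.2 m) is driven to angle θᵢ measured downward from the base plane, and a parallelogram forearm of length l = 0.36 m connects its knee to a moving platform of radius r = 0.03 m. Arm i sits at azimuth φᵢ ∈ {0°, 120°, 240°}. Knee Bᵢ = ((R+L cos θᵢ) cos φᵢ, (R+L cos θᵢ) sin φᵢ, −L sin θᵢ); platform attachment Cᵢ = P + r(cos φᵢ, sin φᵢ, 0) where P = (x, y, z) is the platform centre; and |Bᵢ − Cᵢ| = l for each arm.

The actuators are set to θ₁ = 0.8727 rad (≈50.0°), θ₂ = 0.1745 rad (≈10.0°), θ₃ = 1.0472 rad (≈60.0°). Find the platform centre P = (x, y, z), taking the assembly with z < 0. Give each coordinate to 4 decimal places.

S1 = (0.2186·cos0.0°, 0.2186·sin0.0°, -0.1532) = (0.2186, 0.0000, -0.1532)
φ2=120.0°: virtual centre (-0.1435, 0.2485, -0.0347), radius l
arm 3 at φ=240.0°: e+L cos θ3 = 0.1900;  S3 = (-0.0950, -0.1645, -0.1732)
subtract pairs → two planes through P
plane₁₂: -0.7241x+0.4970y+0.2370z = 0.0123
det = 0.5500;  x = -0.0027+0.1057z,  y = 0.0208+-0.3229z
into |P−S₁|² = l²: 1.1154z² + 0.2462z + -0.0567 = 0;  Δ = 0.3137;  z = -0.3615 or 0.1407 → z<0 root = -0.3615
x = -0.0409, y = 0.1375

(-0.0409, 0.1375, -0.3615)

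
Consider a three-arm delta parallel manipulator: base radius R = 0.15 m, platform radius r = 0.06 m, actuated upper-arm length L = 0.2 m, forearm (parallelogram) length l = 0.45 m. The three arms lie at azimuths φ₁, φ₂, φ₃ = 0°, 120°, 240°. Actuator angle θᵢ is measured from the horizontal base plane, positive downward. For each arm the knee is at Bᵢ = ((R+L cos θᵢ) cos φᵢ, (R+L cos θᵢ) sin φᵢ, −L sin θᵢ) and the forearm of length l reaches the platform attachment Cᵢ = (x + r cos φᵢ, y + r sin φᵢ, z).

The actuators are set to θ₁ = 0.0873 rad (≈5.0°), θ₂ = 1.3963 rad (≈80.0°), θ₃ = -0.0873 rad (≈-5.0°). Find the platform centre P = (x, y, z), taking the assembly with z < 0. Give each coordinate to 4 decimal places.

(0.1306, -0.2733, -0.3378)

φ1=0.0°: virtual centre (0.2892, 0.0000, -0.0174), radius l
arm 2 at φ=120.0°: (R−r)+L cos θ2 = 0.1247;  O2 = (-0.0624, 0.1080, -0.1970)
φ3=240.0°: virtual centre (-0.1446, -0.2505, 0.0174), radius l
subtract pairs → two planes through P
[-0.7032 0.2160 -0.3590]·P = -0.0296;  [-0.8677 -0.5010 0.0698]·P = 0.0000
det = 0.5397;  x = 0.0275+-0.3053z,  y = -0.0476+0.6681z
into |P−O₁|² = l²: 1.5396z² + 0.1311z + -0.1314 = 0;  Δ = 0.8265;  z = -0.3378 or 0.2527 → z<0 root = -0.3378
x = 0.1306, y = -0.2733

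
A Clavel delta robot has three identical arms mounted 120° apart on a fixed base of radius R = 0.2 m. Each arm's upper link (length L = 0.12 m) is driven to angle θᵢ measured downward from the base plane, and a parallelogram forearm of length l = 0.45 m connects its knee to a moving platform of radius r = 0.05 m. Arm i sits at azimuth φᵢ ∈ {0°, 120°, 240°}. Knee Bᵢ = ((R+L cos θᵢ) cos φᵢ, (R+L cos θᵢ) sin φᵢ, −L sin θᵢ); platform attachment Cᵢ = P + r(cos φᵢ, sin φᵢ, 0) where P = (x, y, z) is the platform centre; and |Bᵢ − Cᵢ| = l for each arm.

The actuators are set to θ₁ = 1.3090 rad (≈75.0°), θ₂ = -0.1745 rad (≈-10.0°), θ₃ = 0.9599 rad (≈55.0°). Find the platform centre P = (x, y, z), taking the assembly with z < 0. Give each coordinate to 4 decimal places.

arm 1 at φ=0.0°: e+L cos θ1 = 0.1811;  O1 = (0.1811, 0.0000, -0.1159)
O2 = (0.2682·cos120.0°, 0.2682·sin120.0°, 0.0208) = (-0.1341, 0.2322, 0.0208)
φ3=240.0°: virtual centre (-0.1094, -0.1895, -0.0983), radius l
subtract pairs → two planes through P
linear system: -0.6303x+0.4645y = 0.0261−0.2735z; -0.5809x+-0.3790y = 0.0113−0.0352z
Cramer: x(z) = -0.0298+0.2359z;  y(z) = 0.0158-0.2687z
quadratic in z: (1.1278)z²+(0.1238)z+(-0.1443)=0, √Δ=0.8164 → z ∈ {-0.4168, 0.3070}; z = -0.4168 (taking z<0)
x = -0.1282, y = 0.1278

(-0.1282, 0.1278, -0.4168)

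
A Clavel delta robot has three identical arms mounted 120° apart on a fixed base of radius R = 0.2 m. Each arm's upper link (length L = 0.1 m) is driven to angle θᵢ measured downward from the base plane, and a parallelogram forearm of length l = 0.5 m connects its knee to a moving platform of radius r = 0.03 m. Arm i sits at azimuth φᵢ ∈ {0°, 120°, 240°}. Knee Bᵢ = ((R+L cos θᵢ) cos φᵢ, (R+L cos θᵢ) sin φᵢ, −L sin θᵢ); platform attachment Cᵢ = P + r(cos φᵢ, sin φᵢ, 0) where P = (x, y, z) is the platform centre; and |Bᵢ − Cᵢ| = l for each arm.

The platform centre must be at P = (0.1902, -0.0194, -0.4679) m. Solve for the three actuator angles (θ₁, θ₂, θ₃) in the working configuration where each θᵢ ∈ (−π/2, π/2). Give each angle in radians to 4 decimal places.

θ₁ = -0.2614, θ₂ = 1.3971, θ₃ = 1.2224

arm 1 (φ=0.0°): x'=0.1902, y'=-0.0194
  e−x'=-0.0202;  (l²−L²−(e−x')²−y'²−z²)/2L = 0.1014
  θ1 = atan2(B,A) + arccos(C/0.4683) = -0.2614
φ2=120.0° → target in arm frame (-0.1119, -0.1550)
  e−x'=0.2819;  (l²−L²−(e−x')²−y'²−z²)/2L = -0.4121
  θ2 = atan2(B,A) + arccos(C/0.5463) = 1.3971
φ3=240.0° → target in arm frame (-0.0783, 0.1744)
  e−x'=0.2483;  (l²−L²−(e−x')²−y'²−z²)/2L = -0.3550
  γ=atan2(-0.4679,0.2483)=-1.0829;  ψ=arccos(-0.6702)=2.3053;  θ3=γ+ψ≈1.2224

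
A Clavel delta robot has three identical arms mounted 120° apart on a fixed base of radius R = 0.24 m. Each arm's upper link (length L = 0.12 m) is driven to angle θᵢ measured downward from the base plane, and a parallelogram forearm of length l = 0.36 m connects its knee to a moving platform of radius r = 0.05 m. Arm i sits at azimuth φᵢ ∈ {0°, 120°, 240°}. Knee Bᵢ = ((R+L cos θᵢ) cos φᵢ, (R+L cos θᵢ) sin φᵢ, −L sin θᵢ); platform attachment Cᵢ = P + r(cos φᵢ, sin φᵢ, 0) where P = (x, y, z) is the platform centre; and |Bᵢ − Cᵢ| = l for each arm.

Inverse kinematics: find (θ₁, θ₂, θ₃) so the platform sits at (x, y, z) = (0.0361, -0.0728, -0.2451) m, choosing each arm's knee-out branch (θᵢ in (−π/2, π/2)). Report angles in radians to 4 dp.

rotate P by −φ1: (0.0361, -0.0728, -0.2451)
  A cos θ + B sin θ = C:  0.1539·cos θ + -0.2451·sin θ = 0.1089
  θ1 = atan2(B,A) + arccos(C/0.2894) = 0.1748
arm 2 (φ=120.0°): x'=-0.0811, y'=0.0051
  e−x'=0.2711;  (l²−L²−(e−x')²−y'²−z²)/2L = -0.0766
  γ=atan2(-0.2451,0.2711)=-0.7351;  ψ=arccos(-0.2097)=1.7821;  θ2=γ+ψ≈1.0470
arm 3 (φ=240.0°): x'=0.0450, y'=0.0677
  e−x'=0.1450;  (l²−L²−(e−x')²−y'²−z²)/2L = 0.1230
  θ3 = atan2(B,A) + arccos(C/0.2848) = 0.0876

θ₁ = 0.1748, θ₂ = 1.0470, θ₃ = 0.0876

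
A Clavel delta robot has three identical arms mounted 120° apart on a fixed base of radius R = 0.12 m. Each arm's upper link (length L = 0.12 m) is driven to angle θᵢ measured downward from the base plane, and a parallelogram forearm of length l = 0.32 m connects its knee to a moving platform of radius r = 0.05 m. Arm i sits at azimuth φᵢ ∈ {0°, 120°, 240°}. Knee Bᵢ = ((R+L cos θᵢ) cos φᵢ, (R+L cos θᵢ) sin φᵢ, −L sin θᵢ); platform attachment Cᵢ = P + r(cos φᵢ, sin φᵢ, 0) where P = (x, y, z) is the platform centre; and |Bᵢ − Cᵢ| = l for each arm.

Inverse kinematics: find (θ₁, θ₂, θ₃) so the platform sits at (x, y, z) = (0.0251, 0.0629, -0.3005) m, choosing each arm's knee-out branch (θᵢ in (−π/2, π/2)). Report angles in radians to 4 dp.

θ₁ = 0.2620, θ₂ = 0.1749, θ₃ = 0.6982

arm 1 (φ=0.0°): x'=0.0251, y'=0.0629
  e−x'=0.0449;  (l²−L²−(e−x')²−y'²−z²)/2L = -0.0345
  θ1 = atan2(B,A) + arccos(C/0.3038) = 0.2620
rotate P by −φ2: (0.0419, -0.0532, -0.3005)
  A=0.0281, B=-0.3005, C=(l²−L²−A²−y'²−z²)/(2L)=-0.0247
  γ=atan2(-0.3005,0.0281)=-1.4776;  ψ=arccos(-0.0817)=1.6526;  θ2=γ+ψ≈0.1749
arm 3 (φ=240.0°): x'=-0.0670, y'=-0.0097
  A cos θ + B sin θ = C:  0.1370·cos θ + -0.3005·sin θ = -0.0882
  √(A²+B²)=0.3303;  θ3 = -1.1430+1.8412 ≈ 0.6982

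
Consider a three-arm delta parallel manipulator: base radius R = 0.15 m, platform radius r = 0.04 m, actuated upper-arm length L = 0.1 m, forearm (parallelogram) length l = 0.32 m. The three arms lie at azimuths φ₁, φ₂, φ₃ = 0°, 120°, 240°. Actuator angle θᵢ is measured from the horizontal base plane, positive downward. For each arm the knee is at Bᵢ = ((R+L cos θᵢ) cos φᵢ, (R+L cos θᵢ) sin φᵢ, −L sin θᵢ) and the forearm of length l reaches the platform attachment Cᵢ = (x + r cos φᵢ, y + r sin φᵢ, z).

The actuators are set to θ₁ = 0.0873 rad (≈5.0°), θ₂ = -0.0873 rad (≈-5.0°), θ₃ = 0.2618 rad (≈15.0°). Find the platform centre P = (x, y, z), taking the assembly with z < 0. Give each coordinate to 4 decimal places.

(0.0005, 0.0249, -0.2497)

φ1=0.0°: virtual centre (0.2096, 0.0000, -0.0087), radius l
arm 2 at φ=120.0°: e+L cos θ2 = 0.2096;  O2 = (-0.1048, 0.1815, 0.0087)
φ3=240.0°: virtual centre (-0.1033, -0.1789, -0.0259), radius l
eliminate P² terms by subtracting sphere 1 from 2 and 3
[-0.6289 0.3631 0.0349]·P = 0.0000;  [-0.6258 -0.3578 -0.0343]·P = -0.0007
det = 0.4522;  x = 0.0005+0.0000z,  y = 0.0009+-0.0960z
sphere 1 gives Az²+Bz+C=0 with A=1.0092, B=0.0172, C=-0.0586;  B²−4AC=0.2369;  roots -0.2497, 0.2326;  negative root z = -0.2497
x = 0.0005, y = 0.0249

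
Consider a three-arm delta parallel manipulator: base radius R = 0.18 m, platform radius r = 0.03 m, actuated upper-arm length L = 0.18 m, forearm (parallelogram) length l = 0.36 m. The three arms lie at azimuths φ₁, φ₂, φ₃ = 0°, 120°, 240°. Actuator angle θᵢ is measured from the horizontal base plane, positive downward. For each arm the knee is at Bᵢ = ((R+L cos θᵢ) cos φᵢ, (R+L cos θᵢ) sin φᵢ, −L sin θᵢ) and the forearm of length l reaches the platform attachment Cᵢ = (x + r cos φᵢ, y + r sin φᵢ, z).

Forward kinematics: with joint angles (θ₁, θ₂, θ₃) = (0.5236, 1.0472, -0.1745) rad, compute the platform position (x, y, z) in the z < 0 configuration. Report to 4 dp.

(0.0025, -0.1193, -0.2427)

S1 = (0.3059·cos0.0°, 0.3059·sin0.0°, -0.0900) = (0.3059, 0.0000, -0.0900)
S2 = (0.2400·cos120.0°, 0.2400·sin120.0°, -0.1559) = (-0.1200, 0.2078, -0.1559)
φ3=240.0°: virtual centre (-0.1636, -0.2834, 0.0313), radius l
|S₂|²−|S₁|² = -0.0198;  |S₃|²−|S₁|² = 0.0064
[-0.8518 0.4157 -0.1318]·P = -0.0198;  [-0.9390 -0.5668 0.2425]·P = 0.0064
det = 0.8732;  x = 0.0098+0.0299z,  y = -0.0275+0.3783z
sphere 1 gives Az²+Bz+C=0 with A=1.1440, B=0.1415, C=-0.0331;  B²−4AC=0.1713;  roots -0.2427, 0.1191;  negative root z = -0.2427
x = 0.0025, y = -0.1193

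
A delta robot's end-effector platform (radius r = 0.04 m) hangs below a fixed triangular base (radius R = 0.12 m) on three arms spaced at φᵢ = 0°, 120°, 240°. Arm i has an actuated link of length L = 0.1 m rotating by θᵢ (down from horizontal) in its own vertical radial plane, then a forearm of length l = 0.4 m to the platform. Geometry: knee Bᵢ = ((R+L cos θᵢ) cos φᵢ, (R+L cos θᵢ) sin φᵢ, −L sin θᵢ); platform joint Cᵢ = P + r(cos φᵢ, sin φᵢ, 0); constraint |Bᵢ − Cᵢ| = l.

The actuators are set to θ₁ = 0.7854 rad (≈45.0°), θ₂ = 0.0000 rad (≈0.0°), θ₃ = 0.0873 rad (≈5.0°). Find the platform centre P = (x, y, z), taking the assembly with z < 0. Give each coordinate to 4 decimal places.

arm 1 at φ=0.0°: (R−r)+L cos θ1 = 0.1507;  O1 = (0.1507, 0.0000, -0.0707)
O2 = (0.1800·cos120.0°, 0.1800·sin120.0°, 0.0000) = (-0.0900, 0.1559, 0.0000)
arm 3 at φ=240.0°: (R−r)+L cos θ3 = 0.1796;  O3 = (-0.0898, -0.1556, -0.0087)
eliminate P² terms by subtracting sphere 1 from 2 and 3
linear system: -0.4814x+0.3118y = 0.0047−0.1414z; -0.4810x+-0.3111y = 0.0046−0.1240z
Cramer: x(z) = -0.0097+0.2757z;  y(z) = 0.0001-0.0278z
sphere 1 gives Az²+Bz+C=0 with A=1.0768, B=0.0530, C=-0.1293;  B²−4AC=0.5596;  roots -0.3720, 0.3228;  negative root z = -0.3720
x = -0.1122, y = 0.0104

(-0.1122, 0.0104, -0.3720)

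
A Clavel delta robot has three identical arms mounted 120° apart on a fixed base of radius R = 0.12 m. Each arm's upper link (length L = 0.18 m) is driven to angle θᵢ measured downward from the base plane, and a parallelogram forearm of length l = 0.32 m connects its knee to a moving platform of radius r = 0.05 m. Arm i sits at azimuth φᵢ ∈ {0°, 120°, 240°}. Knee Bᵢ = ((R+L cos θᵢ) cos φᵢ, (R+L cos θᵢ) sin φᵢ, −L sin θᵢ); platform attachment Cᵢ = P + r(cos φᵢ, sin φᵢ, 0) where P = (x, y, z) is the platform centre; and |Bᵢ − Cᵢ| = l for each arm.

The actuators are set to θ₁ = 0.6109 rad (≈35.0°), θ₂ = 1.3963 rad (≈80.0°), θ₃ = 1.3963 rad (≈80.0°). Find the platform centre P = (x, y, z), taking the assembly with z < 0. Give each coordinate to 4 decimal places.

φ1=0.0°: virtual centre (0.2174, 0.0000, -0.1032), radius l
arm 2 at φ=120.0°: ρ2 = 0.1013;  O2 = (-0.0506, 0.0877, -0.1773)
O3 = (0.1013·cos240.0°, 0.1013·sin240.0°, -0.1773) = (-0.0506, -0.0877, -0.1773)
eliminate P² terms by subtracting sphere 1 from 2 and 3
plane₁₂: -0.5361x+0.1754y+-0.1480z = -0.0163
det = 0.1880;  x = 0.0303+-0.2761z,  y = 0.0000+0.0000z
sphere 1 gives Az²+Bz+C=0 with A=1.0762, B=0.3098, C=-0.0567;  B²−4AC=0.3402;  roots -0.4149, 0.1270;  negative root z = -0.4149
x = 0.1449, y = 0.0000

(0.1449, 0.0000, -0.4149)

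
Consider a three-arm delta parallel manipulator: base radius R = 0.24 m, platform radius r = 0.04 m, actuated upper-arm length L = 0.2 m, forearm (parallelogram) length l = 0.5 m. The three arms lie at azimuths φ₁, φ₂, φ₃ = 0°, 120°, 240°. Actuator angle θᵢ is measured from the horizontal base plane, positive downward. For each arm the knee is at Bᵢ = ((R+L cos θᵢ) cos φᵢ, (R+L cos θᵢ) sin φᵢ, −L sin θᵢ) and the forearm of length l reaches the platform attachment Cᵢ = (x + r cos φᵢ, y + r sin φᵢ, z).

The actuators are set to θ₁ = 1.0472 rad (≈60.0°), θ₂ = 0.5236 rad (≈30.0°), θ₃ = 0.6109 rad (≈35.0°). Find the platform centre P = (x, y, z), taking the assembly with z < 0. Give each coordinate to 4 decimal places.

arm 1 at φ=0.0°: ρ1 = 0.3000;  S1 = (0.3000, 0.0000, -0.1732)
S2 = (0.3732·cos120.0°, 0.3732·sin120.0°, -0.1000) = (-0.1866, 0.3232, -0.1000)
S3 = (0.3638·cos240.0°, 0.3638·sin240.0°, -0.1147) = (-0.1819, -0.3151, -0.1147)
eliminate P² terms by subtracting sphere 1 from 2 and 3
linear system: -0.9732x+0.6464y = 0.0293−0.1464z; -0.9638x+-0.6302y = 0.0255−0.1170z
Cramer: x(z) = -0.0283+0.1358z;  y(z) = 0.0027-0.0221z
sphere 1 gives Az²+Bz+C=0 with A=1.0189, B=0.2571, C=-0.1122;  B²−4AC=0.5235;  roots -0.4812, 0.2289;  negative root z = -0.4812
x = -0.0936, y = 0.0133

(-0.0936, 0.0133, -0.4812)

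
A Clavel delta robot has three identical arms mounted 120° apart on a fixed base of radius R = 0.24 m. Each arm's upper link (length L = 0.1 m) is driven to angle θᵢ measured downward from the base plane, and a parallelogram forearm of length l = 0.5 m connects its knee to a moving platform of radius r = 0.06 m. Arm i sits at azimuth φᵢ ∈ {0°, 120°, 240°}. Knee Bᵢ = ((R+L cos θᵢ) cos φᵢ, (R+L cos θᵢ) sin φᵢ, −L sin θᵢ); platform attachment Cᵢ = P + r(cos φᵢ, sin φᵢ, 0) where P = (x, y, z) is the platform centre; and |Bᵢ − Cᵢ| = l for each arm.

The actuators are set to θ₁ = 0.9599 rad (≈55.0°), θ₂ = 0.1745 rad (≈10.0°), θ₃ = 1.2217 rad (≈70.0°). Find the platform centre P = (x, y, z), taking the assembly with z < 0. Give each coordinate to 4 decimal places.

(-0.0314, 0.1124, -0.4883)

arm 1 at φ=0.0°: e+L cos θ1 = 0.2374;  O1 = (0.2374, 0.0000, -0.0819)
φ2=120.0°: virtual centre (-0.1392, 0.2412, -0.0174), radius l
φ3=240.0°: virtual centre (-0.1071, -0.1855, -0.0940), radius l
subtract pairs → two planes through P
linear system: -0.7532x+0.4823y = 0.0148−0.1291z; -0.6889x+-0.3710y = -0.0083−-0.0241z
Cramer: x(z) = -0.0024+0.0593z;  y(z) = 0.0269-0.1751z
into |P−O₁|² = l²: 1.0342z² + 0.1260z + -0.1851 = 0;  Δ = 0.7815;  z = -0.4883 or 0.3665 → z<0 root = -0.4883
x = -0.0314, y = 0.1124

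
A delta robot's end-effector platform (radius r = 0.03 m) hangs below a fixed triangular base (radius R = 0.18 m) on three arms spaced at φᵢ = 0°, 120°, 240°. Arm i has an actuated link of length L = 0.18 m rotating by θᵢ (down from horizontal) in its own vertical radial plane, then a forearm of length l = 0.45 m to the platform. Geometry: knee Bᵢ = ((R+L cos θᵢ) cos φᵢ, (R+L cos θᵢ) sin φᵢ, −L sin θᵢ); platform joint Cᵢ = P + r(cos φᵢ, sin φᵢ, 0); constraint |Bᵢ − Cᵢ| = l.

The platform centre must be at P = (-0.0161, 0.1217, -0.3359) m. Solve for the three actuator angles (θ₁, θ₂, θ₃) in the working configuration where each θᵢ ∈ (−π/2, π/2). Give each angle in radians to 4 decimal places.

φ1=0.0° → target in arm frame (-0.0161, 0.1217)
  A=0.1661, B=-0.3359, C=(l²−L²−A²−y'²−z²)/(2L)=0.0413
  θ1 = atan2(B,A) + arccos(C/0.3747) = 0.3488
rotate P by −φ2: (0.1134, -0.0469, -0.3359)
  A=0.0366, B=-0.3359, C=(l²−L²−A²−y'²−z²)/(2L)=0.1493
  θ2 = atan2(B,A) + arccos(C/0.3379) = -0.3492
rotate P by −φ3: (-0.0973, -0.0748, -0.3359)
  A=0.2473, B=-0.3359, C=(l²−L²−A²−y'²−z²)/(2L)=-0.0264
  γ=atan2(-0.3359,0.2473)=-0.9361;  ψ=arccos(-0.0633)=1.6341;  θ3=γ+ψ≈0.6980

θ₁ = 0.3488, θ₂ = -0.3492, θ₃ = 0.6980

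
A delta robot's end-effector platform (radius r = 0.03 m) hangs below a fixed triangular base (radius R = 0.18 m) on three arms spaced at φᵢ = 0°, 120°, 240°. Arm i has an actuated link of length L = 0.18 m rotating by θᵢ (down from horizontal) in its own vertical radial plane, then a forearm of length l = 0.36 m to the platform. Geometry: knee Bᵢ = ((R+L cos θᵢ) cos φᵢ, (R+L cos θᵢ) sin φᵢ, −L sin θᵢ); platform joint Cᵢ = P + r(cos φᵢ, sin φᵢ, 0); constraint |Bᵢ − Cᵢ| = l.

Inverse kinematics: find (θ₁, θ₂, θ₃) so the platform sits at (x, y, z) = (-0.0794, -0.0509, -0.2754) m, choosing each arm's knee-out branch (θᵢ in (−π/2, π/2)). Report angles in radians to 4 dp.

rotate P by −φ1: (-0.0794, -0.0509, -0.2754)
  e−x'=0.2294;  (l²−L²−(e−x')²−y'²−z²)/2L = -0.0941
  γ=atan2(-0.2754,0.2294)=-0.8763;  ψ=arccos(-0.2624)=1.8363;  θ1=γ+ψ≈0.9600
φ2=120.0° → target in arm frame (-0.0044, 0.0942)
  A cos θ + B sin θ = C:  0.1544·cos θ + -0.2754·sin θ = -0.0315
  θ2 = atan2(B,A) + arccos(C/0.3157) = 0.6110
φ3=240.0° → target in arm frame (0.0838, -0.0433)
  e−x'=0.0662;  (l²−L²−(e−x')²−y'²−z²)/2L = 0.0419
  √(A²+B²)=0.2832;  θ3 = -1.3348+1.4222 ≈ 0.0874

θ₁ = 0.9600, θ₂ = 0.6110, θ₃ = 0.0874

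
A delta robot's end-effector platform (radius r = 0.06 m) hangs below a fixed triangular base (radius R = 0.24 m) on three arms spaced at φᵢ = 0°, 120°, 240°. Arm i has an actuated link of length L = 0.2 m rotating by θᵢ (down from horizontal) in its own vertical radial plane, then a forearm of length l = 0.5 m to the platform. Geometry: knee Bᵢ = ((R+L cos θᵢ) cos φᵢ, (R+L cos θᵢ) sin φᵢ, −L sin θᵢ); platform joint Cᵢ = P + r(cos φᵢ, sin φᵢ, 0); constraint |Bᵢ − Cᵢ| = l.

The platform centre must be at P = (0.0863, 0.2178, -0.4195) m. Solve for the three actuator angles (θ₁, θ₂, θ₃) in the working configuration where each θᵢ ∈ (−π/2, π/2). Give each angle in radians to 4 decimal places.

θ₁ = 0.3492, θ₂ = 0.0874, θ₃ = 1.3965

φ1=0.0° → target in arm frame (0.0863, 0.2178)
  A cos θ + B sin θ = C:  0.0937·cos θ + -0.4195·sin θ = -0.0555
  √(A²+B²)=0.4298;  θ1 = -1.3510+1.7003 ≈ 0.3492
rotate P by −φ2: (0.1455, -0.1836, -0.4195)
  e−x'=0.0345;  (l²−L²−(e−x')²−y'²−z²)/2L = -0.0022
  θ2 = atan2(B,A) + arccos(C/0.4209) = 0.0874
rotate P by −φ3: (-0.2318, -0.0342, -0.4195)
  e−x'=0.4118;  (l²−L²−(e−x')²−y'²−z²)/2L = -0.3418
  √(A²+B²)=0.5878;  θ3 = -0.7947+2.1912 ≈ 1.3965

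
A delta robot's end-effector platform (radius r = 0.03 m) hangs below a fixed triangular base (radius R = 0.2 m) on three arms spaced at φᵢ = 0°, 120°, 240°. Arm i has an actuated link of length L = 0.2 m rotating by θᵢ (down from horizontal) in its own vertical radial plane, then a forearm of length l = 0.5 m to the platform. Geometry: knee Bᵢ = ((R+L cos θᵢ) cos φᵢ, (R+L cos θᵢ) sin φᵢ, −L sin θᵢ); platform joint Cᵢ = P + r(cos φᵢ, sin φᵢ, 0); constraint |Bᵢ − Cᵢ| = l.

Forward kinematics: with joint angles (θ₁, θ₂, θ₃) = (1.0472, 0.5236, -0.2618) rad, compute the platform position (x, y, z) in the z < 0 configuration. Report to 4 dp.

O1 = (0.2700·cos0.0°, 0.2700·sin0.0°, -0.1732) = (0.2700, 0.0000, -0.1732)
φ2=120.0°: virtual centre (-0.1716, 0.2972, -0.1000), radius l
φ3=240.0°: virtual centre (-0.1816, -0.3145, 0.0518), radius l
eliminate P² terms by subtracting sphere 1 from 2 and 3
plane₁₂: -0.8832x+0.5944y+0.1464z = 0.0249
det = 1.0925;  x = -0.0316+0.3291z,  y = -0.0050+0.2427z
into |P−O₁|² = l²: 1.1672z² + 0.1455z + -0.1290 = 0;  Δ = 0.6236;  z = -0.4006 or 0.2760 → z<0 root = -0.4006
x = -0.1634, y = -0.1023

(-0.1634, -0.1023, -0.4006)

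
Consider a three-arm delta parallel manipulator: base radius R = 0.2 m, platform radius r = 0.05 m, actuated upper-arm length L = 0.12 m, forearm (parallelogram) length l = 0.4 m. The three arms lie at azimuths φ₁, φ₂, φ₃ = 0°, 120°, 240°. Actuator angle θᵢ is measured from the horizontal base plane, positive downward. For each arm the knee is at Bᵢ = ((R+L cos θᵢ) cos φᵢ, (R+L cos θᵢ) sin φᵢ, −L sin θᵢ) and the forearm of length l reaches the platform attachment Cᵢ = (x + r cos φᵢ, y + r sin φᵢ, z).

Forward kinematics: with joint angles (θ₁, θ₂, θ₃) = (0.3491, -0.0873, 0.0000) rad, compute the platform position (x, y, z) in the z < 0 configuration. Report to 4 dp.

(-0.0381, 0.0067, -0.3046)

φ1=0.0°: virtual centre (0.2628, 0.0000, -0.0410), radius l
φ2=120.0°: virtual centre (-0.1348, 0.2334, 0.0105), radius l
arm 3 at φ=240.0°: (R−r)+L cos θ3 = 0.2700;  centre 3 = (-0.1350, -0.2338, 0.0000)
subtract pairs → two planes through P
plane₁₂: -0.7951x+0.4669y+0.1030z = 0.0020
det = 0.7432;  x = -0.0026+0.1164z,  y = -0.0001+-0.0224z
into |P−centre ₁|² = l²: 1.0141z² + 0.0203z + -0.0879 = 0;  Δ = 0.3569;  z = -0.3046 or 0.2845 → z<0 root = -0.3046
x = -0.0381, y = 0.0067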